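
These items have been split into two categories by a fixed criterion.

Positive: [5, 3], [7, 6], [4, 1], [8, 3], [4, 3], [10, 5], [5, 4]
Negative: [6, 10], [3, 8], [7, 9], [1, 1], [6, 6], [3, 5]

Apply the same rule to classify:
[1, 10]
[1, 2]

Comparing the two groups points to one rule — first > second.

Negative, Negative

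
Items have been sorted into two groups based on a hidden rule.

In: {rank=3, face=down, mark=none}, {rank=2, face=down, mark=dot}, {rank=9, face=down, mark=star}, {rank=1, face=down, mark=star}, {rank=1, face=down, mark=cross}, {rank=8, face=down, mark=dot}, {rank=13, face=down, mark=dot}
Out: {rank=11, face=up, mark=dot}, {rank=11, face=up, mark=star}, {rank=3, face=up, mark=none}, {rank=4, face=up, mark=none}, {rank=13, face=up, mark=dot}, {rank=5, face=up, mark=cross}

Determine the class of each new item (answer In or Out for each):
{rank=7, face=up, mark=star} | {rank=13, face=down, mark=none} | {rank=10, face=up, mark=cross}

Comparing the two groups points to one rule — face is down.
{rank=7, face=up, mark=star} → face is up → Out. {rank=13, face=down, mark=none} → face is down → In. {rank=10, face=up, mark=cross} → face is up → Out.

Out, In, Out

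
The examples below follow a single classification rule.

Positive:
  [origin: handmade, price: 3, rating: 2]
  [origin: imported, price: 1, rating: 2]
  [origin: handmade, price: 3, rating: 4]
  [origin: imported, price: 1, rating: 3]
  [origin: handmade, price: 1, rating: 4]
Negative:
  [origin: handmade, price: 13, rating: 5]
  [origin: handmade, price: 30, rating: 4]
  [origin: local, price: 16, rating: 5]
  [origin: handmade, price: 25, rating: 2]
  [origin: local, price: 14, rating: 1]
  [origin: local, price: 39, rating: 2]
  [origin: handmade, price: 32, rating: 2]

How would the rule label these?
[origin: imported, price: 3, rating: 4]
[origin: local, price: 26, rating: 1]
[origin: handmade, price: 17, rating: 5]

Every 'Positive' example satisfies: price ≤ 3. None of the 'Negative' examples do.
[origin: imported, price: 3, rating: 4] — price = 3, hence Positive. [origin: local, price: 26, rating: 1] — price = 26, hence Negative. [origin: handmade, price: 17, rating: 5] — price = 17, hence Negative.

Positive, Negative, Negative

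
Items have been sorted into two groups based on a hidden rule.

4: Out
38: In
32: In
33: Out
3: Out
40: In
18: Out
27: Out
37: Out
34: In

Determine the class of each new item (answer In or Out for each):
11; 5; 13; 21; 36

'In' ⟺ even AND at least 27.

Out, Out, Out, Out, In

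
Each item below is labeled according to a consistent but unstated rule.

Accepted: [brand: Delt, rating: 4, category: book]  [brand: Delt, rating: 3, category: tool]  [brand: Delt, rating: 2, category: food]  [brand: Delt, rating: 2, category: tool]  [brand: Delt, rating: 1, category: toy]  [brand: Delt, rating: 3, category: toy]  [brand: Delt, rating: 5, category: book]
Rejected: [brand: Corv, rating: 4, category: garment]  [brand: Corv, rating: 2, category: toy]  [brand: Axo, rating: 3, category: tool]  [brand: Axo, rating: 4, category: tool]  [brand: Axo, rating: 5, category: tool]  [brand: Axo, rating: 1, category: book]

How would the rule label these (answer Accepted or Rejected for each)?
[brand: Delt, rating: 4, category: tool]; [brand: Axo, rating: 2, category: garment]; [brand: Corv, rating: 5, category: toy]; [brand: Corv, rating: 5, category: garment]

The simplest hypothesis consistent with all the labels is: brand is Delt.

Accepted, Rejected, Rejected, Rejected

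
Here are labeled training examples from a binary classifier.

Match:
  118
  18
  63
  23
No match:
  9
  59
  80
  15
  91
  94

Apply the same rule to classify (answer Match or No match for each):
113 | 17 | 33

Match, No match, Match

The classifier is using: ≡ 3 (mod 5).
113: 113 mod 5 = 3 — passes, so Match. 17: 17 mod 5 = 2 — does not satisfy this, so No match. 33: 33 mod 5 = 3 — passes, so Match.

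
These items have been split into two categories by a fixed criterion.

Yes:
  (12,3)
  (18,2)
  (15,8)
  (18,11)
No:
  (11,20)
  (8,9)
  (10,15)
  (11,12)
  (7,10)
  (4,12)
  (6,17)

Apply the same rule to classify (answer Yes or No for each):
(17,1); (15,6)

The pattern is that an item is 'Yes' exactly when: first > second.
(17,1): 17 > 1 — has this property, so Yes. (15,6): 15 > 6 — has this property, so Yes.

Yes, Yes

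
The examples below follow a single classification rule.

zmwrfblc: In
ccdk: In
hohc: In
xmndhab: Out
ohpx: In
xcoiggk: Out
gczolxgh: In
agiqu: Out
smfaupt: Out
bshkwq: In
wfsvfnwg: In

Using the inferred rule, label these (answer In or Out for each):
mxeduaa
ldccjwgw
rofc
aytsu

Out, In, In, Out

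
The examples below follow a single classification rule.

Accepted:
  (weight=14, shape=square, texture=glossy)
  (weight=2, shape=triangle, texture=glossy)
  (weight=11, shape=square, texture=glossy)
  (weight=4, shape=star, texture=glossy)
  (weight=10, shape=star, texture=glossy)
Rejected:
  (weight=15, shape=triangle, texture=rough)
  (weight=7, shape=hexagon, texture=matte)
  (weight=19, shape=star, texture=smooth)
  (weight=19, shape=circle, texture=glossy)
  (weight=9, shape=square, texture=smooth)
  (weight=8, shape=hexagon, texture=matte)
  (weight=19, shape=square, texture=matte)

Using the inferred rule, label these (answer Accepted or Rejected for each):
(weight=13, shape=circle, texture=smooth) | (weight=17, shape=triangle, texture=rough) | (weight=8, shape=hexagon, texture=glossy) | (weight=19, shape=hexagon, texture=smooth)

Rejected, Rejected, Accepted, Rejected

The common property of the 'Accepted' items is: texture is glossy AND weight ≤ 14. No 'Rejected' item has it.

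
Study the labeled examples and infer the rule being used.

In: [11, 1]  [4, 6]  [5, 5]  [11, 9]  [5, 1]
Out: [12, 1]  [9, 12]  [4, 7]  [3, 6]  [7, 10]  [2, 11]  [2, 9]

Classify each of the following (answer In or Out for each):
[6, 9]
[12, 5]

Out, Out

The pattern is that an item is 'In' exactly when: sum is even.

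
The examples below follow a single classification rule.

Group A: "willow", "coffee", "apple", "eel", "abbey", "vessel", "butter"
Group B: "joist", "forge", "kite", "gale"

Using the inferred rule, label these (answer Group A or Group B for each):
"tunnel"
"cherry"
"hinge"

All 'Group A' examples share one property — has a double letter — and every 'Group B' example lacks it.
"tunnel" — 'nn' doubled, hence Group A. "cherry" — 'rr' doubled, hence Group A. "hinge" — no doubled letter, hence Group B.

Group A, Group A, Group B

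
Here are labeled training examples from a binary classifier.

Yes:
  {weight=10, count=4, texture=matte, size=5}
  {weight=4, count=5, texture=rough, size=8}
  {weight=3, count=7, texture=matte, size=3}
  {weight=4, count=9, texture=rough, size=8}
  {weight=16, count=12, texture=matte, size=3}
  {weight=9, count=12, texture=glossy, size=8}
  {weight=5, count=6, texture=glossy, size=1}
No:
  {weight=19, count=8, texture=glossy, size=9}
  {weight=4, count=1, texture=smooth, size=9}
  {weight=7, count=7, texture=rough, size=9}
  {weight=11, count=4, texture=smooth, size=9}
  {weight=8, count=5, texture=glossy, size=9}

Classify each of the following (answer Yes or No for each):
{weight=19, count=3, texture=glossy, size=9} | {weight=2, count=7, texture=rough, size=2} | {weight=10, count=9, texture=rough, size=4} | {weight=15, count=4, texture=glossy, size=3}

No, Yes, Yes, Yes

A rule that fits every label: size ≤ 8 — true of each 'Yes' example, false of each 'No' one.
{weight=19, count=3, texture=glossy, size=9}: size = 9 — doesn't qualify, so No. {weight=2, count=7, texture=rough, size=2}: size = 2 — satisfies this, so Yes. {weight=10, count=9, texture=rough, size=4}: size = 4 — satisfies this, so Yes. {weight=15, count=4, texture=glossy, size=3}: size = 3 — satisfies this, so Yes.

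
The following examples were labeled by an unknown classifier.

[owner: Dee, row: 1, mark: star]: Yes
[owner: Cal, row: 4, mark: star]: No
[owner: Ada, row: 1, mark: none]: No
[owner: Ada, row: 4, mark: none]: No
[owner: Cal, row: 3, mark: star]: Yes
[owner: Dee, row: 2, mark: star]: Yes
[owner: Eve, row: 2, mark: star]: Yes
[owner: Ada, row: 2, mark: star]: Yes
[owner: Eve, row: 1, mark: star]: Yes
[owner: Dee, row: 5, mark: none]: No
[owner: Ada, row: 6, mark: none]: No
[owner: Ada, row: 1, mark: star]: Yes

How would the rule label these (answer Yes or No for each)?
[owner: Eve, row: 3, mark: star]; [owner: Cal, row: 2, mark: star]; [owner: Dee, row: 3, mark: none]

Yes, Yes, No

The distinguishing property — mark is star AND row ≤ 3 — holds for all the 'Yes' cases and none of the 'No' cases.
[owner: Eve, row: 3, mark: star]: mark is star, row = 3, matches → Yes.
[owner: Cal, row: 2, mark: star]: mark is star, row = 2, matches → Yes.
[owner: Dee, row: 3, mark: none]: mark is none, row = 3, does not fit → No.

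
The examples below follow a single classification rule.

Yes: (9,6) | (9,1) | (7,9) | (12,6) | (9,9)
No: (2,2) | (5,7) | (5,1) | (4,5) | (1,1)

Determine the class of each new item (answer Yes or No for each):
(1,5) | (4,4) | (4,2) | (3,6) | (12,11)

No, No, No, No, Yes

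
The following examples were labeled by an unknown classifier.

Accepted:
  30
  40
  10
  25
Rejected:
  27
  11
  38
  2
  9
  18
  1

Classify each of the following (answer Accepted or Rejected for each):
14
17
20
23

One predicate separates the groups cleanly: multiple of 5.
14: Rejected (14 = 5·2 + 4). 17: Rejected (17 = 5·3 + 2). 20: Accepted (20 = 5·4). 23: Rejected (23 = 5·4 + 3).

Rejected, Rejected, Accepted, Rejected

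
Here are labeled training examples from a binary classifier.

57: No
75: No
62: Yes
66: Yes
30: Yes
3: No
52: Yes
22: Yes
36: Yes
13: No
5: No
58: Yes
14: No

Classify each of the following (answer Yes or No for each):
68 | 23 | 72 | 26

Yes, No, Yes, Yes

Every 'Yes' example satisfies: even AND at least 22. None of the 'No' examples do.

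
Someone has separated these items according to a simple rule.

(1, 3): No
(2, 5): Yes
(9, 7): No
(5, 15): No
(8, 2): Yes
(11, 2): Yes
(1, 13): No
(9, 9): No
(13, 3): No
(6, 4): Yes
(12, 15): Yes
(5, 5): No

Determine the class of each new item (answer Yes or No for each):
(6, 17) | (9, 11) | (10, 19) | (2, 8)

A rule that fits every label: product is even — true of each 'Yes' example, false of each 'No' one.
Yes: (6, 17), since 6·17 = 102. No: (9, 11), since 9·11 = 99. Yes: (10, 19), since 10·19 = 190. Yes: (2, 8), since 2·8 = 16.

Yes, No, Yes, Yes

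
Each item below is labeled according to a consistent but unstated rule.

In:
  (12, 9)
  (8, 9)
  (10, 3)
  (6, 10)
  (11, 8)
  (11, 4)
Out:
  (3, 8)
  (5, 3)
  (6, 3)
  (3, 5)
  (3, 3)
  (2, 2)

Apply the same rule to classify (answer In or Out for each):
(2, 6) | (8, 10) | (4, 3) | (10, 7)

Every 'In' example satisfies: sum ≥ 13. None of the 'Out' examples do.
(2, 6) → 2+6 = 8 → Out.
(8, 10) → 8+10 = 18 → In.
(4, 3) → 4+3 = 7 → Out.
(10, 7) → 10+7 = 17 → In.

Out, In, Out, In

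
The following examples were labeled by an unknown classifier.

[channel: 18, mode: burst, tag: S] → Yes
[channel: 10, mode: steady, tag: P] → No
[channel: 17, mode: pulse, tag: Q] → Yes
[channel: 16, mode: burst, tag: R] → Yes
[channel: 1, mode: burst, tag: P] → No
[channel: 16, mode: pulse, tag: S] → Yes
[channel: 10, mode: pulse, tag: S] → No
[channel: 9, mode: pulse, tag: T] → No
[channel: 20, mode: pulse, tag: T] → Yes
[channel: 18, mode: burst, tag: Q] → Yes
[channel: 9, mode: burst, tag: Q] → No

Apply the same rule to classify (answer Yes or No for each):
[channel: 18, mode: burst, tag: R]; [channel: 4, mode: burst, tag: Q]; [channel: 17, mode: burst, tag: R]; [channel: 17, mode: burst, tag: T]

Yes, No, Yes, Yes

The rule appears to be: channel ≥ 16.
Yes: [channel: 18, mode: burst, tag: R], since channel = 18. No: [channel: 4, mode: burst, tag: Q], since channel = 4. Yes: [channel: 17, mode: burst, tag: R], since channel = 17. Yes: [channel: 17, mode: burst, tag: T], since channel = 17.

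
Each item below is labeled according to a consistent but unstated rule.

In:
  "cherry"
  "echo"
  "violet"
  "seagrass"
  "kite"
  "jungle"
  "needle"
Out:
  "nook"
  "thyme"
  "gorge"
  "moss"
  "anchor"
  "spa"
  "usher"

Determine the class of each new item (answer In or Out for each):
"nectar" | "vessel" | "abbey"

The pattern is that an item is 'In' exactly when: even length AND contains 'e'.

In, In, Out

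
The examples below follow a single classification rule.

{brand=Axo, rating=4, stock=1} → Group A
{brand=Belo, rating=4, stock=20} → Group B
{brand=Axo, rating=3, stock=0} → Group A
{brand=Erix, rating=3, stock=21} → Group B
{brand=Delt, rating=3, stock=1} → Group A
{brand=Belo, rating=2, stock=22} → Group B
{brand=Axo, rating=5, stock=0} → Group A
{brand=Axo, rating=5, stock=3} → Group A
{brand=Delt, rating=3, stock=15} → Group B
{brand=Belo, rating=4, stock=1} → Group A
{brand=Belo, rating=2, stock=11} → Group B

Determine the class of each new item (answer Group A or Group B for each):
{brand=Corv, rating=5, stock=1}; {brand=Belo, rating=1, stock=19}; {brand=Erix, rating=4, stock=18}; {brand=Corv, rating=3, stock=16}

A rule that fits every label: stock ≤ 3 — true of each 'Group A' example, false of each 'Group B' one.

Group A, Group B, Group B, Group B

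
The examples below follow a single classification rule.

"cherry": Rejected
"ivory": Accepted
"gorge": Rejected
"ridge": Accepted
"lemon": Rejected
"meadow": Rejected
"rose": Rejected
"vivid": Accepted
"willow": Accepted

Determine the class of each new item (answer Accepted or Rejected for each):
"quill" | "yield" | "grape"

Accepted, Accepted, Rejected

The distinguishing property — contains 'i' — holds for all the 'Accepted' cases and none of the 'Rejected' cases.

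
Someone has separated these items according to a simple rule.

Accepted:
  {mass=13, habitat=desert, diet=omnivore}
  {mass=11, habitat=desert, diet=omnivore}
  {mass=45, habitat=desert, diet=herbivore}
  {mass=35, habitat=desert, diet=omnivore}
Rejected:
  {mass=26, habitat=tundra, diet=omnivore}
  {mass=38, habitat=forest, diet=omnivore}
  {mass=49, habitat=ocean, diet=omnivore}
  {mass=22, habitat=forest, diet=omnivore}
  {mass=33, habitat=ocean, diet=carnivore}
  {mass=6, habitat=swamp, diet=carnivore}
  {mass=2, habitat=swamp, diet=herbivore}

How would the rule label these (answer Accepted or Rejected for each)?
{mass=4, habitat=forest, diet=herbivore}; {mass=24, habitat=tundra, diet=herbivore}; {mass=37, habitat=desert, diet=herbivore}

Comparing the two groups points to one rule — habitat is desert.
{mass=4, habitat=forest, diet=herbivore}: habitat is forest — fails the rule, so Rejected. {mass=24, habitat=tundra, diet=herbivore}: habitat is tundra — fails the rule, so Rejected. {mass=37, habitat=desert, diet=herbivore}: habitat is desert — passes, so Accepted.

Rejected, Rejected, Accepted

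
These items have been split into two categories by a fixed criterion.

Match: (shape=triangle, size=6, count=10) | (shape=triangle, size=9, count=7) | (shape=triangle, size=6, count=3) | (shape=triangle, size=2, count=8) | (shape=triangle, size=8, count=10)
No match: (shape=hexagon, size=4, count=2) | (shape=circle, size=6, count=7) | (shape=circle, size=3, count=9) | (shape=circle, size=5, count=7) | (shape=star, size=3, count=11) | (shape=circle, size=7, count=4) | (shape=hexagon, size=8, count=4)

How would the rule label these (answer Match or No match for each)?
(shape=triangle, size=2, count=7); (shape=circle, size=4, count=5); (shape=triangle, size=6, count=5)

All 'Match' examples share one property — shape is triangle — and every 'No match' example lacks it.
Match: (shape=triangle, size=2, count=7), since shape is triangle.
No match: (shape=circle, size=4, count=5), since shape is circle.
Match: (shape=triangle, size=6, count=5), since shape is triangle.

Match, No match, Match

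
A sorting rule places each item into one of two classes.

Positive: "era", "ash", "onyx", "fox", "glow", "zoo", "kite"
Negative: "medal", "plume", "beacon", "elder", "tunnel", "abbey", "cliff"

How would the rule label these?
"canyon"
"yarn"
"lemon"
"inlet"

Negative, Positive, Negative, Negative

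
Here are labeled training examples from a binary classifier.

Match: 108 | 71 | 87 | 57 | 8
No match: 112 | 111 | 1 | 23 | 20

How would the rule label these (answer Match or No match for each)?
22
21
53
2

The pattern is that an item is 'Match' exactly when: digit sum ≥ 6.
22: No match (digit sum 2+2 = 4).
21: No match (digit sum 2+1 = 3).
53: Match (digit sum 5+3 = 8).
2: No match (digit sum 2).

No match, No match, Match, No match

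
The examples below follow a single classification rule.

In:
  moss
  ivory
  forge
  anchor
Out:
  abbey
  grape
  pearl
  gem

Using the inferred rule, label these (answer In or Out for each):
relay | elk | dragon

Out, Out, In

One predicate separates the groups cleanly: contains 'o'.
relay: Out (no 'o').
elk: Out (no 'o').
dragon: In (has 'o').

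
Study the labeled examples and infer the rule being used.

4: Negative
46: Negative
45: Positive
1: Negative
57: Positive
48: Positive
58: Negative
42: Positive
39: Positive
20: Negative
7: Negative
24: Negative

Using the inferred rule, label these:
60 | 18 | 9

Positive, Negative, Negative

The distinguishing property — multiple of 3 AND at least 39 — holds for all the 'Positive' cases and none of the 'Negative' cases.
Positive: 60, since 60 = 3·20, 60 ≥ 39.
Negative: 18, since 18 = 3·6, 18 < 39.
Negative: 9, since 9 = 3·3, 9 < 39.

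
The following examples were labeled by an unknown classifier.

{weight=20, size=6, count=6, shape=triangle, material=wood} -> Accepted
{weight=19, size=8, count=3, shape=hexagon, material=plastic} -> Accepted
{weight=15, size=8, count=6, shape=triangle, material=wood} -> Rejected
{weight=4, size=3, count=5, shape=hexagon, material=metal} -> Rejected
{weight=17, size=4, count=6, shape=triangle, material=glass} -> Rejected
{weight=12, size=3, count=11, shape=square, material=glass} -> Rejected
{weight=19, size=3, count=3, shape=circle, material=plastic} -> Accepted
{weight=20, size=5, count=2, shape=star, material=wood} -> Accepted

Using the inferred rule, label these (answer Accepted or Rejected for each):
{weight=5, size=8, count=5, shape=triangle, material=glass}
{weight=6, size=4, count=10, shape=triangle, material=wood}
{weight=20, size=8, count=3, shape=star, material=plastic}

The common property of the 'Accepted' items is: weight ≥ 19. No 'Rejected' item has it.
Rejected: {weight=5, size=8, count=5, shape=triangle, material=glass}, since weight = 5. Rejected: {weight=6, size=4, count=10, shape=triangle, material=wood}, since weight = 6. Accepted: {weight=20, size=8, count=3, shape=star, material=plastic}, since weight = 20.

Rejected, Rejected, Accepted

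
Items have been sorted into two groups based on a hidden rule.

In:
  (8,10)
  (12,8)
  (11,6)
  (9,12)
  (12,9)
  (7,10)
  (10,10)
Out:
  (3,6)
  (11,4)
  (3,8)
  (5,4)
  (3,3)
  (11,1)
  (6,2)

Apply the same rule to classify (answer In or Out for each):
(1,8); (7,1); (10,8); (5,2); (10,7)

The distinguishing property — sum ≥ 17 — holds for all the 'In' cases and none of the 'Out' cases.
(1,8): 1+8 = 9, does not satisfy this → Out. (7,1): 7+1 = 8, does not satisfy this → Out. (10,8): 10+8 = 18, has this property → In. (5,2): 5+2 = 7, does not satisfy this → Out. (10,7): 10+7 = 17, has this property → In.

Out, Out, In, Out, In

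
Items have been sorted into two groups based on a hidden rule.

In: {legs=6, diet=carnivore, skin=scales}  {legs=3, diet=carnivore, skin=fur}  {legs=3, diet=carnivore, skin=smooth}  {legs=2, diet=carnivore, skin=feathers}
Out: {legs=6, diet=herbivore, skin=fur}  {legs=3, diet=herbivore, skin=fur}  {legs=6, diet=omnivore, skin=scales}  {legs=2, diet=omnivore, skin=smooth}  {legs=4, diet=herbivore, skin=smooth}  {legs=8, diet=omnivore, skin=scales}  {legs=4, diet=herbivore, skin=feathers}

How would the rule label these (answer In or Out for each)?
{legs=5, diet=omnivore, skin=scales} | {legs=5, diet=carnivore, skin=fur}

The common property of the 'In' items is: diet is carnivore. No 'Out' item has it.
Out: {legs=5, diet=omnivore, skin=scales}, since diet is omnivore. In: {legs=5, diet=carnivore, skin=fur}, since diet is carnivore.

Out, In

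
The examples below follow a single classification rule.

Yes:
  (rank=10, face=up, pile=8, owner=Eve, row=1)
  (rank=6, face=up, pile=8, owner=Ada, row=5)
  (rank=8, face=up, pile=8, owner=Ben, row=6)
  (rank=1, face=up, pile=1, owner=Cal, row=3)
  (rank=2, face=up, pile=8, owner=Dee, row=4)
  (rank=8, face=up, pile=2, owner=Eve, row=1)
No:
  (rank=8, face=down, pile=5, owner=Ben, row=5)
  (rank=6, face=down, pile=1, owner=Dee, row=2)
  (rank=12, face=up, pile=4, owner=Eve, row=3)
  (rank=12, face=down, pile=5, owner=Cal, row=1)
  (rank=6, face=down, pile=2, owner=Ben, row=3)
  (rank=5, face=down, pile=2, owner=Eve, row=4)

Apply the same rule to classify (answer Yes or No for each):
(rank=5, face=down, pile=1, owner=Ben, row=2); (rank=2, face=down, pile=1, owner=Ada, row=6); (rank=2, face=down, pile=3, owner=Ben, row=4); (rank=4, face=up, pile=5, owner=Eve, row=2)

Rule: face is up AND rank ≤ 10. This holds for each 'Yes' example and fails for each 'No' one.
(rank=5, face=down, pile=1, owner=Ben, row=2): face is down, rank = 5 — does not fit, so No. (rank=2, face=down, pile=1, owner=Ada, row=6): face is down, rank = 2 — does not fit, so No. (rank=2, face=down, pile=3, owner=Ben, row=4): face is down, rank = 2 — does not fit, so No. (rank=4, face=up, pile=5, owner=Eve, row=2): face is up, rank = 4 — checks out, so Yes.

No, No, No, Yes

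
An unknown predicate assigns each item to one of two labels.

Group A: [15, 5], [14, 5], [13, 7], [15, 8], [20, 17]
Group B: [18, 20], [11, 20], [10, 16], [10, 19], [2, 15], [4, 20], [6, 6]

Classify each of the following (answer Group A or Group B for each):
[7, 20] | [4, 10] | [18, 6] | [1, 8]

Group B, Group B, Group A, Group B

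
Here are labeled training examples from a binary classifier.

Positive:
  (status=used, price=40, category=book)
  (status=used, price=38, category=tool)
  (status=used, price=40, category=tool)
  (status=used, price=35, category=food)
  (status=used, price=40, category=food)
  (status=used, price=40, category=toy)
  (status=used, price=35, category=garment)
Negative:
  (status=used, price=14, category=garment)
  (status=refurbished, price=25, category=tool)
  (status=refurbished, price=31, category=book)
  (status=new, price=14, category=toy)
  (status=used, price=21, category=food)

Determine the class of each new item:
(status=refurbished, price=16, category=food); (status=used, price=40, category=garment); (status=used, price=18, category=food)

Negative, Positive, Negative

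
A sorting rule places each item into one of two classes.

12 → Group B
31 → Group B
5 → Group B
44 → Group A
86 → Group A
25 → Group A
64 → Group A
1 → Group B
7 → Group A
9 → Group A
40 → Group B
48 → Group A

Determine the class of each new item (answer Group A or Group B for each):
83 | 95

Group A, Group A

The distinguishing property — digit sum ≥ 6 — holds for all the 'Group A' cases and none of the 'Group B' cases.
83: digit sum 8+3 = 11, passes → Group A.
95: digit sum 9+5 = 14, passes → Group A.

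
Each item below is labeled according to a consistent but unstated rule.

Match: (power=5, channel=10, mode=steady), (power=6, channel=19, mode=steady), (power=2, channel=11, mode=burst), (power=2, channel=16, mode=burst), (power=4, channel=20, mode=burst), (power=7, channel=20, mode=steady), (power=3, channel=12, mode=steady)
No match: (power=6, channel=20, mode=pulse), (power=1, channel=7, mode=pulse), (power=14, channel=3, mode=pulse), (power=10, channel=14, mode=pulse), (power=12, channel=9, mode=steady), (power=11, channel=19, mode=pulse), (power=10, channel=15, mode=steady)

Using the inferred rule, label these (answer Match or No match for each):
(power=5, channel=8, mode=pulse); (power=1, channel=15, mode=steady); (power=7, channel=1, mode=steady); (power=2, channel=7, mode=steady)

No match, Match, Match, Match

Rule: mode is not pulse AND power ≤ 7. This holds for each 'Match' example and fails for each 'No match' one.
(power=5, channel=8, mode=pulse): No match (mode is pulse, power = 5).
(power=1, channel=15, mode=steady): Match (mode is steady, power = 1).
(power=7, channel=1, mode=steady): Match (mode is steady, power = 7).
(power=2, channel=7, mode=steady): Match (mode is steady, power = 2).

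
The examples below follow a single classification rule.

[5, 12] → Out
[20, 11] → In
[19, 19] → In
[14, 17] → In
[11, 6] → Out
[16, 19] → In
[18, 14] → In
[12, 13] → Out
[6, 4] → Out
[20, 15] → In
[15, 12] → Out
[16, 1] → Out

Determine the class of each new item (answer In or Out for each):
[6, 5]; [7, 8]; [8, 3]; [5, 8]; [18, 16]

The simplest hypothesis consistent with all the labels is: sum ≥ 31.
[6, 5] → 6+5 = 11 → Out.
[7, 8] → 7+8 = 15 → Out.
[8, 3] → 8+3 = 11 → Out.
[5, 8] → 5+8 = 13 → Out.
[18, 16] → 18+16 = 34 → In.

Out, Out, Out, Out, In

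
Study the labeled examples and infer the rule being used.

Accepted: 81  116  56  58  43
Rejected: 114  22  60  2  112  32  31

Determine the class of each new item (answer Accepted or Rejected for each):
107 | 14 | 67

Accepted, Rejected, Accepted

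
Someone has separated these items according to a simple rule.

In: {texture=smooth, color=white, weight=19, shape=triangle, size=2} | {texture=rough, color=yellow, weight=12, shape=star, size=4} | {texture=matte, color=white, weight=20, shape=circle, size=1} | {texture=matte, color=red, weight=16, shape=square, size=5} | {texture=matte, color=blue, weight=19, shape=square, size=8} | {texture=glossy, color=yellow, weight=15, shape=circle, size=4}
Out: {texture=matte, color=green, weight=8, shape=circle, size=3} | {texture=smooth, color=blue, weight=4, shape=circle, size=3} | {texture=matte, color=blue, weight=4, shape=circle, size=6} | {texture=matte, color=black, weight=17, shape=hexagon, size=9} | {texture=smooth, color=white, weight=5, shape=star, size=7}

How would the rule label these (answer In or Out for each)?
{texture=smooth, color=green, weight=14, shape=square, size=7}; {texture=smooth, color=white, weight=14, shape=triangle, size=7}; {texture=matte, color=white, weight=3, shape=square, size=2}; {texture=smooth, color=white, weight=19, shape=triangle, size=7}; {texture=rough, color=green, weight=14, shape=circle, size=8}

In, In, Out, In, In

The pattern is that an item is 'In' exactly when: size ≤ 8 AND weight ≥ 12.
{texture=smooth, color=green, weight=14, shape=square, size=7} → size = 7, weight = 14 → In. {texture=smooth, color=white, weight=14, shape=triangle, size=7} → size = 7, weight = 14 → In. {texture=matte, color=white, weight=3, shape=square, size=2} → size = 2, weight = 3 → Out. {texture=smooth, color=white, weight=19, shape=triangle, size=7} → size = 7, weight = 19 → In. {texture=rough, color=green, weight=14, shape=circle, size=8} → size = 8, weight = 14 → In.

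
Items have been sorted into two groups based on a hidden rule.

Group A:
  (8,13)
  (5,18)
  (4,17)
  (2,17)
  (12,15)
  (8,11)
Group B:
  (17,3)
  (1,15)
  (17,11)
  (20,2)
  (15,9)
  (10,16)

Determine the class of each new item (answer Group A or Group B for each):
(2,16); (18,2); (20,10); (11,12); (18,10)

Group B, Group B, Group B, Group A, Group B

One predicate separates the groups cleanly: sum is odd.
(2,16): Group B (2+16 = 18). (18,2): Group B (18+2 = 20). (20,10): Group B (20+10 = 30). (11,12): Group A (11+12 = 23). (18,10): Group B (18+10 = 28).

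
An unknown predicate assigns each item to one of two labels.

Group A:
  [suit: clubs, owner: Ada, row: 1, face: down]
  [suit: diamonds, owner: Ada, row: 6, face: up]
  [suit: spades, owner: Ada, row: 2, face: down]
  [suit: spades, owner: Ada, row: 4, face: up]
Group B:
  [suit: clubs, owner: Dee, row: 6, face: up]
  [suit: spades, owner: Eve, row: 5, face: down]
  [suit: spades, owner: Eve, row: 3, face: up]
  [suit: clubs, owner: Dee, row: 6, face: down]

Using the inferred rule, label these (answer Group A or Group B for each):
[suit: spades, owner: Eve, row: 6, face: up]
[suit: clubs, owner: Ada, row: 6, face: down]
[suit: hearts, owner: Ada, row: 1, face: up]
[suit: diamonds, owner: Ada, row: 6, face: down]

Group B, Group A, Group A, Group A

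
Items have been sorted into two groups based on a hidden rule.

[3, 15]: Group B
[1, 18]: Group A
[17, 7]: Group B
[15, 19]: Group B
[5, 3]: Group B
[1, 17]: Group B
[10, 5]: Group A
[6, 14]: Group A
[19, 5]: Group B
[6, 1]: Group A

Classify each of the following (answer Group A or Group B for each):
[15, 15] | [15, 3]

Group B, Group B

Every 'Group A' example satisfies: product is even. None of the 'Group B' examples do.
Group B: [15, 15], since 15·15 = 225.
Group B: [15, 3], since 15·3 = 45.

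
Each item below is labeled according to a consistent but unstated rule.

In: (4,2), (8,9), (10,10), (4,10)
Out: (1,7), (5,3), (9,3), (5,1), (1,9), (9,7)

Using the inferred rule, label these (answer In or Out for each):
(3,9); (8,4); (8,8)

The simplest hypothesis consistent with all the labels is: first is even.

Out, In, In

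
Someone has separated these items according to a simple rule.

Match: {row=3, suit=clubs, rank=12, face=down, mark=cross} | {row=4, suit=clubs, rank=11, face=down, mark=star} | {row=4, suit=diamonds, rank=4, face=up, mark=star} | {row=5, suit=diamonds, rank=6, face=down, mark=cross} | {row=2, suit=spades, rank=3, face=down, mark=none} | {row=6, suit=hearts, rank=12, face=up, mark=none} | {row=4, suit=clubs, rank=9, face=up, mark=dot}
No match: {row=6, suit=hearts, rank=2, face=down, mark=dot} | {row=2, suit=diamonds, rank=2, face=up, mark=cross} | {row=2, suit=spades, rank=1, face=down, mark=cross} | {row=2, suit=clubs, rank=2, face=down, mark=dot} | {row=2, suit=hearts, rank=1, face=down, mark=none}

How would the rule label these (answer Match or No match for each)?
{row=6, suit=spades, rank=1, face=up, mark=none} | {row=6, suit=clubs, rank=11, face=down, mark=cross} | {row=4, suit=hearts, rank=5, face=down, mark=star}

No match, Match, Match

All 'Match' examples share one property — rank ≥ 3 — and every 'No match' example lacks it.
{row=6, suit=spades, rank=1, face=up, mark=none} — rank = 1, hence No match. {row=6, suit=clubs, rank=11, face=down, mark=cross} — rank = 11, hence Match. {row=4, suit=hearts, rank=5, face=down, mark=star} — rank = 5, hence Match.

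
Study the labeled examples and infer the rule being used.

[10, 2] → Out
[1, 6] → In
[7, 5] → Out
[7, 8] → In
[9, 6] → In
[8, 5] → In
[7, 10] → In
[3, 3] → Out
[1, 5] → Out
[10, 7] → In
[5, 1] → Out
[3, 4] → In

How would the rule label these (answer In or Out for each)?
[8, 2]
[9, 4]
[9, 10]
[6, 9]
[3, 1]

Out, In, In, In, Out

All 'In' examples share one property — sum is odd — and every 'Out' example lacks it.
[8, 2]: 8+2 = 10, does not satisfy this → Out.
[9, 4]: 9+4 = 13, meets the rule → In.
[9, 10]: 9+10 = 19, meets the rule → In.
[6, 9]: 6+9 = 15, meets the rule → In.
[3, 1]: 3+1 = 4, does not satisfy this → Out.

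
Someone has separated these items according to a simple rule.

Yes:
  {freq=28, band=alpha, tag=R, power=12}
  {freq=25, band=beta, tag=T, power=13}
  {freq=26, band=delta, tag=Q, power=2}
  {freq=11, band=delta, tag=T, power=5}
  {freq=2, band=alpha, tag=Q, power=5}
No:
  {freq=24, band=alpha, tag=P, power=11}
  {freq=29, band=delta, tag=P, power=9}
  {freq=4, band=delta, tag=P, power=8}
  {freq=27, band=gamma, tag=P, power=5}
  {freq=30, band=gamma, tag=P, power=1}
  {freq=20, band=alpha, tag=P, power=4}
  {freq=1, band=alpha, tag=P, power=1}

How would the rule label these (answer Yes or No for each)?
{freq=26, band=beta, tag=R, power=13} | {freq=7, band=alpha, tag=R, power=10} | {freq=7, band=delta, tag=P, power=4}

The pattern is that an item is 'Yes' exactly when: tag is not P.
Yes: {freq=26, band=beta, tag=R, power=13}, since tag is R.
Yes: {freq=7, band=alpha, tag=R, power=10}, since tag is R.
No: {freq=7, band=delta, tag=P, power=4}, since tag is P.

Yes, Yes, No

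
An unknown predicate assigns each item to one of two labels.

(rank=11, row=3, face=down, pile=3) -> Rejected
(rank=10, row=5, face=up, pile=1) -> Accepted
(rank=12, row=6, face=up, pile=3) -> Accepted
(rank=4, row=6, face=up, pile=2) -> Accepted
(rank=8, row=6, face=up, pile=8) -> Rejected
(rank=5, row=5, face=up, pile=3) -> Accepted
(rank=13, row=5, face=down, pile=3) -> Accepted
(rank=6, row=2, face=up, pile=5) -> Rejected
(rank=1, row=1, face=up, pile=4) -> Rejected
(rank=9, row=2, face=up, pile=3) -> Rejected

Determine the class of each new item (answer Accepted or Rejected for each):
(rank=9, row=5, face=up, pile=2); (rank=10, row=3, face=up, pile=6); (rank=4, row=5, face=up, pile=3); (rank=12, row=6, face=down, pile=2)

The simplest hypothesis consistent with all the labels is: row ≥ 5 AND pile ≤ 3.
(rank=9, row=5, face=up, pile=2) — row = 5, pile = 2, hence Accepted.
(rank=10, row=3, face=up, pile=6) — row = 3, pile = 6, hence Rejected.
(rank=4, row=5, face=up, pile=3) — row = 5, pile = 3, hence Accepted.
(rank=12, row=6, face=down, pile=2) — row = 6, pile = 2, hence Accepted.

Accepted, Rejected, Accepted, Accepted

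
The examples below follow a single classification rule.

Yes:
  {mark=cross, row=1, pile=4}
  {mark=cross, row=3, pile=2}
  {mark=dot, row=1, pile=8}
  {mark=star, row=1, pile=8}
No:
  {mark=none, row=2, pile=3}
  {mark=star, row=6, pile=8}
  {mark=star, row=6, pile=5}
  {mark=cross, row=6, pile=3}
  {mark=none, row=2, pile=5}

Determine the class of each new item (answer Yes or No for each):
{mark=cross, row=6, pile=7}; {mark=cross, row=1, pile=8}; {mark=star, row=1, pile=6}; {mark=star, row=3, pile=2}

A rule that fits every label: row is odd — true of each 'Yes' example, false of each 'No' one.
{mark=cross, row=6, pile=7}: row = 6, does not pass → No.
{mark=cross, row=1, pile=8}: row = 1, fits → Yes.
{mark=star, row=1, pile=6}: row = 1, fits → Yes.
{mark=star, row=3, pile=2}: row = 3, fits → Yes.

No, Yes, Yes, Yes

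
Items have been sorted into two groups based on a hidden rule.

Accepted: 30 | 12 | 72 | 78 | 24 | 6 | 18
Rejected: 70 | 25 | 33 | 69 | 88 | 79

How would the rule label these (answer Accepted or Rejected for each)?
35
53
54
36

The classifier is using: multiple of 6.
Rejected: 35, since 35 = 6·5 + 5.
Rejected: 53, since 53 = 6·8 + 5.
Accepted: 54, since 54 = 6·9.
Accepted: 36, since 36 = 6·6.

Rejected, Rejected, Accepted, Accepted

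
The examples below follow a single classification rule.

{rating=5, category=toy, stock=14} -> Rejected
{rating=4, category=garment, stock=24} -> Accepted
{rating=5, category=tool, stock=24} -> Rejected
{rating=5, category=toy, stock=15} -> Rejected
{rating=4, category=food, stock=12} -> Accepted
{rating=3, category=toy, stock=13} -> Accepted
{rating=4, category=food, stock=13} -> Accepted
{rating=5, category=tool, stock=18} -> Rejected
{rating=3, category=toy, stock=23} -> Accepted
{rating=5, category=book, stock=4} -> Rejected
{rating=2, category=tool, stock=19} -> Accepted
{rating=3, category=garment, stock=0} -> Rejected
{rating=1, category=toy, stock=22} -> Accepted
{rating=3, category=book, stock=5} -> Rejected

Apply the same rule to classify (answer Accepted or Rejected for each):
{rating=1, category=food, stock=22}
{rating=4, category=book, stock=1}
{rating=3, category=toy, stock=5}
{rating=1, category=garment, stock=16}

All 'Accepted' examples share one property — stock ≥ 12 AND rating ≤ 4 — and every 'Rejected' example lacks it.
Accepted: {rating=1, category=food, stock=22}, since stock = 22, rating = 1.
Rejected: {rating=4, category=book, stock=1}, since stock = 1, rating = 4.
Rejected: {rating=3, category=toy, stock=5}, since stock = 5, rating = 3.
Accepted: {rating=1, category=garment, stock=16}, since stock = 16, rating = 1.

Accepted, Rejected, Rejected, Accepted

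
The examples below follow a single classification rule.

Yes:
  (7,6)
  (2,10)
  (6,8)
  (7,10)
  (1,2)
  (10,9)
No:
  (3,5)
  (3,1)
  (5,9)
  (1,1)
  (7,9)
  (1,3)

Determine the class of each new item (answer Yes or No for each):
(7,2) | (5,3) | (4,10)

Yes, No, Yes

Rule: product is even. This holds for each 'Yes' example and fails for each 'No' one.
(7,2): 7·2 = 14 — qualifies, so Yes. (5,3): 5·3 = 15 — does not pass, so No. (4,10): 4·10 = 40 — qualifies, so Yes.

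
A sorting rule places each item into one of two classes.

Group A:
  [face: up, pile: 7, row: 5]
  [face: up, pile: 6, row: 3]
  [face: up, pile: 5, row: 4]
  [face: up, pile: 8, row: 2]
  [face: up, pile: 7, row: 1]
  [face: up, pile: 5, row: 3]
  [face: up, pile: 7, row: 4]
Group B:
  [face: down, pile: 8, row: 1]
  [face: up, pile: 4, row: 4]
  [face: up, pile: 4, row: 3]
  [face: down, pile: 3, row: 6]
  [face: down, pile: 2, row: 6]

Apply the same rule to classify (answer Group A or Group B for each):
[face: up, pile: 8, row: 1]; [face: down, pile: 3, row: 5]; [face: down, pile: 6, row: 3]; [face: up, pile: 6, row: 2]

Group A, Group B, Group B, Group A

The simplest hypothesis consistent with all the labels is: face is up AND pile ≥ 5.
[face: up, pile: 8, row: 1]: Group A (face is up, pile = 8). [face: down, pile: 3, row: 5]: Group B (face is down, pile = 3). [face: down, pile: 6, row: 3]: Group B (face is down, pile = 6). [face: up, pile: 6, row: 2]: Group A (face is up, pile = 6).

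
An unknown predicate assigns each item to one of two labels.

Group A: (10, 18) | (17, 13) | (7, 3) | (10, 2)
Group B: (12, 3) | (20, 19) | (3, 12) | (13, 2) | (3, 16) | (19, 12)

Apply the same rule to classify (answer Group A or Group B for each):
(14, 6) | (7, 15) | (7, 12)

Rule: sum is even. This holds for each 'Group A' example and fails for each 'Group B' one.
(14, 6) → 14+6 = 20 → Group A. (7, 15) → 7+15 = 22 → Group A. (7, 12) → 7+12 = 19 → Group B.

Group A, Group A, Group B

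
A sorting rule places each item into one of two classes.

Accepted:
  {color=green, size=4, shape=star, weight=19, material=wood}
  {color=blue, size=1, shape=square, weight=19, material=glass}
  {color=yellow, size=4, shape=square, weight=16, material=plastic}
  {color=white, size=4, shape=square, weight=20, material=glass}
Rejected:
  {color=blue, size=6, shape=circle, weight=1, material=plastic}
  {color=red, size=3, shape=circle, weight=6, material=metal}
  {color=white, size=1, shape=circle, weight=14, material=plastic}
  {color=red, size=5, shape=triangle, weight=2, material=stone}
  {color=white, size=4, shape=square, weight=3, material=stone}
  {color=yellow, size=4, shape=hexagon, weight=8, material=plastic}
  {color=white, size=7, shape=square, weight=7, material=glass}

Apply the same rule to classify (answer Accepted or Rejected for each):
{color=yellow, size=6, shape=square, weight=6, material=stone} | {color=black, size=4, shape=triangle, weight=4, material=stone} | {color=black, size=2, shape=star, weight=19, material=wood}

Rejected, Rejected, Accepted

Every 'Accepted' example satisfies: weight ≥ 16. None of the 'Rejected' examples do.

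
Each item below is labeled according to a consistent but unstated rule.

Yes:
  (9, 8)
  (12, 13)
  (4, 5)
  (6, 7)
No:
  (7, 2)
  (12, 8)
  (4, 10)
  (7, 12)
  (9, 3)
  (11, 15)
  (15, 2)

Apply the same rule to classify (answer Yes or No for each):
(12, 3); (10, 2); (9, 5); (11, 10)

Rule: |first − second| ≤ 1. This holds for each 'Yes' example and fails for each 'No' one.

No, No, No, Yes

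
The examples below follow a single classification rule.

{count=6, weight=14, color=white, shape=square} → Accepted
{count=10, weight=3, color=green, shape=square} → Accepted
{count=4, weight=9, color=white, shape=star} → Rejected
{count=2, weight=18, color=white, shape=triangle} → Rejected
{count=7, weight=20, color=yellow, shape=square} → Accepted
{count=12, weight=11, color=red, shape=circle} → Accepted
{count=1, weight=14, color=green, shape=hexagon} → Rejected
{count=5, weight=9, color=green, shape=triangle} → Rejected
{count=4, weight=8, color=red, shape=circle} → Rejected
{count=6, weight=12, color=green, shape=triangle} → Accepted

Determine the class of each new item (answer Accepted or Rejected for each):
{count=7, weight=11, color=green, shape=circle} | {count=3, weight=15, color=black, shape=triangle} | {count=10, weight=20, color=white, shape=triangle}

Accepted, Rejected, Accepted

A rule that fits every label: count ≥ 6 — true of each 'Accepted' example, false of each 'Rejected' one.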